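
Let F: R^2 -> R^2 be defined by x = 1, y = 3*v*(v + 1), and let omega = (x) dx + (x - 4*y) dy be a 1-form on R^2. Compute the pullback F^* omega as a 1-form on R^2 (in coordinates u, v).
F^* omega = (-72*v^3 - 108*v^2 - 30*v + 3) dv

Using F^*(f dg) = (f ∘ F) d(g ∘ F), substitute each coordinate x_i by F_i(u, v) in f_i, and replace dx_i by d F_i = (∂F_i/∂u) du + (∂F_i/∂v) dv.
  For the x component: f_1(F) = 1; d F_1 = (0) du + (0) dv
  For the y component: f_2(F) = -12*v^2 - 12*v + 1; d F_2 = (0) du + (6*v + 3) dv
Combining and collecting du, dv coefficients:
  coeff of du: 0
  coeff of dv: -72*v^3 - 108*v^2 - 30*v + 3
F^* omega = (-72*v^3 - 108*v^2 - 30*v + 3) dv.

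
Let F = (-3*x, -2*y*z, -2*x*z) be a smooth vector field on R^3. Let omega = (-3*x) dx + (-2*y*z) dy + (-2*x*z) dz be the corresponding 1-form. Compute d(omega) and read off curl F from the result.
d(omega) = (2*y) dy ∧ dz + (2*z) dz ∧ dx + (0) dx ∧ dy; curl F = (2*y, 2*z, 0)

d omega = sum_{i<j} (∂f_j/∂x_i - ∂f_i/∂x_j) dx_i ∧ dx_j. Under the identification (dy ∧ dz, dz ∧ dx, dx ∧ dy) ↔ (e_x, e_y, e_z), the coefficients are exactly the components of curl F. Compute:
  ∂R/∂y - ∂Q/∂z = (0) - (-2*y) = 2*y
  ∂P/∂z - ∂R/∂x = (0) - (-2*z) = 2*z
  ∂Q/∂x - ∂P/∂y = (0) - (0) = 0.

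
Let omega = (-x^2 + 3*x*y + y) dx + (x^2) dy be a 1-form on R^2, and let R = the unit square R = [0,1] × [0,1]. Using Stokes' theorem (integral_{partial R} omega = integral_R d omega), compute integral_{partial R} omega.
integral_(partial R) omega = -3/2

Stokes: integral_partial_R omega = integral_R d omega with d omega = (∂Q/∂x - ∂P/∂y) dx ∧ dy.
  ∂Q/∂x = 2*x
  ∂P/∂y = 3*x + 1
  integrand = ∂Q/∂x - ∂P/∂y = -x - 1.
Integrating over R: integral_0^1 integral_0^1 (-x - 1) dx dy = -3/2.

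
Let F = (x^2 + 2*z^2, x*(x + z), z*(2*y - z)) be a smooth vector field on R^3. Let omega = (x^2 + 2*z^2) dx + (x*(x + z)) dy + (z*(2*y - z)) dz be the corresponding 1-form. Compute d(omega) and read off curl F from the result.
d(omega) = (-x + 2*z) dy ∧ dz + (4*z) dz ∧ dx + (2*x + z) dx ∧ dy; curl F = (-x + 2*z, 4*z, 2*x + z)

d omega = sum_{i<j} (∂f_j/∂x_i - ∂f_i/∂x_j) dx_i ∧ dx_j. Under the identification (dy ∧ dz, dz ∧ dx, dx ∧ dy) ↔ (e_x, e_y, e_z), the coefficients are exactly the components of curl F. Compute:
  ∂R/∂y - ∂Q/∂z = (2*z) - (x) = -x + 2*z
  ∂P/∂z - ∂R/∂x = (4*z) - (0) = 4*z
  ∂Q/∂x - ∂P/∂y = (2*x + z) - (0) = 2*x + z.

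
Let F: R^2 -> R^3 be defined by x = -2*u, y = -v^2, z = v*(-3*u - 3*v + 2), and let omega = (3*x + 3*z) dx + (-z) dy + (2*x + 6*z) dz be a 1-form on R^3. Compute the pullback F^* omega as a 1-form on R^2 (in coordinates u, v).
F^* omega = (54*u*v^2 + 30*u*v + 12*u + 54*v^3 - 18*v^2 - 12*v) du + (54*u^2*v + 12*u^2 + 156*u*v^2 - 48*u*v - 8*u + 102*v^3 - 104*v^2 + 24*v) dv

Using F^*(f dg) = (f ∘ F) d(g ∘ F), substitute each coordinate x_i by F_i(u, v) in f_i, and replace dx_i by d F_i = (∂F_i/∂u) du + (∂F_i/∂v) dv.
  For the x component: f_1(F) = -9*u*v - 6*u - 9*v^2 + 6*v; d F_1 = (-2) du + (0) dv
  For the y component: f_2(F) = v*(3*u + 3*v - 2); d F_2 = (0) du + (-2*v) dv
  For the z component: f_3(F) = -18*u*v - 4*u - 18*v^2 + 12*v; d F_3 = (-3*v) du + (-3*u - 6*v + 2) dv
Combining and collecting du, dv coefficients:
  coeff of du: 54*u*v^2 + 30*u*v + 12*u + 54*v^3 - 18*v^2 - 12*v
  coeff of dv: 54*u^2*v + 12*u^2 + 156*u*v^2 - 48*u*v - 8*u + 102*v^3 - 104*v^2 + 24*v
F^* omega = (54*u*v^2 + 30*u*v + 12*u + 54*v^3 - 18*v^2 - 12*v) du + (54*u^2*v + 12*u^2 + 156*u*v^2 - 48*u*v - 8*u + 102*v^3 - 104*v^2 + 24*v) dv.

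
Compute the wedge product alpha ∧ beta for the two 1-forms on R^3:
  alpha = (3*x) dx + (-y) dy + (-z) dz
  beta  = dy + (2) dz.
alpha ∧ beta = (3*x) dx ∧ dy + (6*x) dx ∧ dz + (-2*y + z) dy ∧ dz

Distribute the wedge, using dx_i ∧ dx_j = -dx_j ∧ dx_i and dx_i ∧ dx_i = 0. For each pair (i, j) with i < j, the coefficient of dx_i ∧ dx_j in alpha ∧ beta is (alpha_i * beta_j - alpha_j * beta_i). Collecting: alpha ∧ beta = (3*x) dx ∧ dy + (6*x) dx ∧ dz + (-2*y + z) dy ∧ dz.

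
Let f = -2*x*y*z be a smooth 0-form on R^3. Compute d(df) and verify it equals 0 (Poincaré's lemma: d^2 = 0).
d(df) = 0

Step 1: df = sum_i (∂f/∂x_i) dx_i = (-2*y*z) dx + (-2*x*z) dy + (-2*x*y) dz.
Step 2: Apply d again. Using the 1-form formula, the coefficient of dx ∧ dy in d(df) is ∂^2 f/∂x ∂y - ∂^2 f/∂y ∂x = (-2*z) - (-2*z) = 0 (equality of mixed partials for smooth f).
Similarly for dx ∧ dz and dy ∧ dz — all coefficients vanish. So d(df) = 0.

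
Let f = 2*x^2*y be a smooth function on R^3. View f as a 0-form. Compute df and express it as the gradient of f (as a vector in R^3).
df = (4*x*y) dx + (2*x^2) dy + (0) dz; grad f = (4*x*y, 2*x^2, 0)

For a 0-form f, d f = (∂f/∂x) dx + (∂f/∂y) dy + (∂f/∂z) dz. The components of the vector representation are exactly the entries of grad f in Cartesian coordinates:
  ∂f/∂x = 4*x*y
  ∂f/∂y = 2*x^2
  ∂f/∂z = 0.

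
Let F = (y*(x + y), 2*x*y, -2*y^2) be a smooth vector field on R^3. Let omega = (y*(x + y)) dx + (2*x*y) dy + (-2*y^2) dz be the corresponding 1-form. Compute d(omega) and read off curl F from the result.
d(omega) = (-4*y) dy ∧ dz + (0) dz ∧ dx + (-x) dx ∧ dy; curl F = (-4*y, 0, -x)

d omega = sum_{i<j} (∂f_j/∂x_i - ∂f_i/∂x_j) dx_i ∧ dx_j. Under the identification (dy ∧ dz, dz ∧ dx, dx ∧ dy) ↔ (e_x, e_y, e_z), the coefficients are exactly the components of curl F. Compute:
  ∂R/∂y - ∂Q/∂z = (-4*y) - (0) = -4*y
  ∂P/∂z - ∂R/∂x = (0) - (0) = 0
  ∂Q/∂x - ∂P/∂y = (2*y) - (x + 2*y) = -x.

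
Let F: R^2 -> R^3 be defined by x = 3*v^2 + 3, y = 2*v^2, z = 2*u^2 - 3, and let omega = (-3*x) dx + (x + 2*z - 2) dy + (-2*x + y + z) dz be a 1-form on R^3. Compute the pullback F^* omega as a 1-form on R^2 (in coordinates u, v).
F^* omega = (4*u*(2*u^2 - 4*v^2 - 9)) du + (2*v*(8*u^2 - 21*v^2 - 37)) dv

Using F^*(f dg) = (f ∘ F) d(g ∘ F), substitute each coordinate x_i by F_i(u, v) in f_i, and replace dx_i by d F_i = (∂F_i/∂u) du + (∂F_i/∂v) dv.
  For the x component: f_1(F) = -9*v^2 - 9; d F_1 = (0) du + (6*v) dv
  For the y component: f_2(F) = 4*u^2 + 3*v^2 - 5; d F_2 = (0) du + (4*v) dv
  For the z component: f_3(F) = 2*u^2 - 4*v^2 - 9; d F_3 = (4*u) du + (0) dv
Combining and collecting du, dv coefficients:
  coeff of du: 4*u*(2*u^2 - 4*v^2 - 9)
  coeff of dv: 2*v*(8*u^2 - 21*v^2 - 37)
F^* omega = (4*u*(2*u^2 - 4*v^2 - 9)) du + (2*v*(8*u^2 - 21*v^2 - 37)) dv.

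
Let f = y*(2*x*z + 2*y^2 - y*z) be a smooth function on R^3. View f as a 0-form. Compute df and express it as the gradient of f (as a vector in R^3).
df = (2*y*z) dx + (2*x*z + 6*y^2 - 2*y*z) dy + (y*(2*x - y)) dz; grad f = (2*y*z, 2*x*z + 6*y^2 - 2*y*z, y*(2*x - y))

For a 0-form f, d f = (∂f/∂x) dx + (∂f/∂y) dy + (∂f/∂z) dz. The components of the vector representation are exactly the entries of grad f in Cartesian coordinates:
  ∂f/∂x = 2*y*z
  ∂f/∂y = 2*x*z + 6*y^2 - 2*y*z
  ∂f/∂z = y*(2*x - y).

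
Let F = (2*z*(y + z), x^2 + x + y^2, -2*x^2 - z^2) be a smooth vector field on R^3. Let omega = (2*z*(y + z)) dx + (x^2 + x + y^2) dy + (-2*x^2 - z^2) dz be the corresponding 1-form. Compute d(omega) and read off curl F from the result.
d(omega) = (0) dy ∧ dz + (4*x + 2*y + 4*z) dz ∧ dx + (2*x - 2*z + 1) dx ∧ dy; curl F = (0, 4*x + 2*y + 4*z, 2*x - 2*z + 1)

d omega = sum_{i<j} (∂f_j/∂x_i - ∂f_i/∂x_j) dx_i ∧ dx_j. Under the identification (dy ∧ dz, dz ∧ dx, dx ∧ dy) ↔ (e_x, e_y, e_z), the coefficients are exactly the components of curl F. Compute:
  ∂R/∂y - ∂Q/∂z = (0) - (0) = 0
  ∂P/∂z - ∂R/∂x = (2*y + 4*z) - (-4*x) = 4*x + 2*y + 4*z
  ∂Q/∂x - ∂P/∂y = (2*x + 1) - (2*z) = 2*x - 2*z + 1.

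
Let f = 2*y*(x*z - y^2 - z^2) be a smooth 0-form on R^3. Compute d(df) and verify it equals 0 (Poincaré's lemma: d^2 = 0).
d(df) = 0

Step 1: df = sum_i (∂f/∂x_i) dx_i = (2*y*z) dx + (2*x*z - 6*y^2 - 2*z^2) dy + (2*y*(x - 2*z)) dz.
Step 2: Apply d again. Using the 1-form formula, the coefficient of dx ∧ dy in d(df) is ∂^2 f/∂x ∂y - ∂^2 f/∂y ∂x = (2*z) - (2*z) = 0 (equality of mixed partials for smooth f).
Similarly for dx ∧ dz and dy ∧ dz — all coefficients vanish. So d(df) = 0.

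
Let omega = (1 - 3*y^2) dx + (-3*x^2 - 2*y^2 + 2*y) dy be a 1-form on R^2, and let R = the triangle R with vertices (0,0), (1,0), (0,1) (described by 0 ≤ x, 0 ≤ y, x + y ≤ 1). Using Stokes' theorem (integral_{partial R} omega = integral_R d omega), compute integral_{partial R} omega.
integral_(partial R) omega = 0

Stokes: integral_partial_R omega = integral_R d omega with d omega = (∂Q/∂x - ∂P/∂y) dx ∧ dy.
  ∂Q/∂x = -6*x
  ∂P/∂y = -6*y
  integrand = ∂Q/∂x - ∂P/∂y = -6*x + 6*y.
Integrating over R: integral_0^1 integral_0^{1-x} (-6*x + 6*y) dy dx = 0.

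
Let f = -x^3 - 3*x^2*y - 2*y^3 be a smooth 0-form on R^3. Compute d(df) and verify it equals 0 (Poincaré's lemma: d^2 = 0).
d(df) = 0

Step 1: df = sum_i (∂f/∂x_i) dx_i = (3*x*(-x - 2*y)) dx + (-3*x^2 - 6*y^2) dy + (0) dz.
Step 2: Apply d again. Using the 1-form formula, the coefficient of dx ∧ dy in d(df) is ∂^2 f/∂x ∂y - ∂^2 f/∂y ∂x = (-6*x) - (-6*x) = 0 (equality of mixed partials for smooth f).
Similarly for dx ∧ dz and dy ∧ dz — all coefficients vanish. So d(df) = 0.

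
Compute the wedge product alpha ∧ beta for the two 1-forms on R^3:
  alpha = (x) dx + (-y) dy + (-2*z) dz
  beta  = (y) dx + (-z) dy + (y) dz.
alpha ∧ beta = (-x*z + y^2) dx ∧ dy + (y*(x + 2*z)) dx ∧ dz + (-y^2 - 2*z^2) dy ∧ dz

Distribute the wedge, using dx_i ∧ dx_j = -dx_j ∧ dx_i and dx_i ∧ dx_i = 0. For each pair (i, j) with i < j, the coefficient of dx_i ∧ dx_j in alpha ∧ beta is (alpha_i * beta_j - alpha_j * beta_i). Collecting: alpha ∧ beta = (-x*z + y^2) dx ∧ dy + (y*(x + 2*z)) dx ∧ dz + (-y^2 - 2*z^2) dy ∧ dz.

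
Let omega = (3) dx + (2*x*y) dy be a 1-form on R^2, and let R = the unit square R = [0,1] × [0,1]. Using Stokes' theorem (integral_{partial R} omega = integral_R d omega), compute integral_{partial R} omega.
integral_(partial R) omega = 1

Stokes: integral_partial_R omega = integral_R d omega with d omega = (∂Q/∂x - ∂P/∂y) dx ∧ dy.
  ∂Q/∂x = 2*y
  ∂P/∂y = 0
  integrand = ∂Q/∂x - ∂P/∂y = 2*y.
Integrating over R: integral_0^1 integral_0^1 (2*y) dx dy = 1.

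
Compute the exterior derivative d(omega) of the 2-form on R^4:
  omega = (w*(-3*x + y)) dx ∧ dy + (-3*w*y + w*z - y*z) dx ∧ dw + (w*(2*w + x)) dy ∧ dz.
d(omega) = (3*w - 3*x + y + z) dx ∧ dy ∧ dw + (-w + y) dx ∧ dz ∧ dw + (w) dx ∧ dy ∧ dz + (4*w + x) dy ∧ dz ∧ dw

For a 2-form omega = sum_{i<j} g_{ij} dx_i ∧ dx_j, the exterior derivative is
  d(omega) = sum_{i<j} d(g_{ij}) ∧ dx_i ∧ dx_j = sum_{i<j, k} (∂g_{ij}/∂x_k) dx_k ∧ dx_i ∧ dx_j.
Expand each term, using dx_k ∧ dx_i ∧ dx_j = sgn(permutation) dx_{(a)} ∧ dx_{(b)} ∧ dx_{(c)} with (a < b < c) sorted:
  d(w*(-3*x + y)) includes (∂/∂w)(w*(-3*x + y)) dw = (-3*x + y) dw, which multiplied by dx ∧ dy gives (-3*x + y) dx ∧ dy ∧ dw
  d(-3*w*y + w*z - y*z) includes (∂/∂y)(-3*w*y + w*z - y*z) dy = (-3*w - z) dy, which multiplied by dx ∧ dw gives (3*w + z) dx ∧ dy ∧ dw
  d(-3*w*y + w*z - y*z) includes (∂/∂z)(-3*w*y + w*z - y*z) dz = (w - y) dz, which multiplied by dx ∧ dw gives (-w + y) dx ∧ dz ∧ dw
  d(w*(2*w + x)) includes (∂/∂x)(w*(2*w + x)) dx = (w) dx, which multiplied by dy ∧ dz gives (w) dx ∧ dy ∧ dz
  d(w*(2*w + x)) includes (∂/∂w)(w*(2*w + x)) dw = (4*w + x) dw, which multiplied by dy ∧ dz gives (4*w + x) dy ∧ dz ∧ dw
Collecting like 3-forms: d(omega) = (3*w - 3*x + y + z) dx ∧ dy ∧ dw + (-w + y) dx ∧ dz ∧ dw + (w) dx ∧ dy ∧ dz + (4*w + x) dy ∧ dz ∧ dw.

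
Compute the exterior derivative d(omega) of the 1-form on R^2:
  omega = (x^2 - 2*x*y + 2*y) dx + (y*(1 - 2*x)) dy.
d(omega) = (2*x - 2*y - 2) dx ∧ dy

For a 1-form omega = sum_i f_i dx_i, the exterior derivative is
  d(omega) = sum_{i < j} (∂f_j/∂x_i - ∂f_i/∂x_j) dx_i ∧ dx_j.
  coefficient of dx ∧ dy: ∂f_2/∂x - ∂f_1/∂y = ∂(y*(1 - 2*x))/∂x - ∂(x^2 - 2*x*y + 2*y)/∂y = 2*x - 2*y - 2
Assembling: d(omega) = (2*x - 2*y - 2) dx ∧ dy.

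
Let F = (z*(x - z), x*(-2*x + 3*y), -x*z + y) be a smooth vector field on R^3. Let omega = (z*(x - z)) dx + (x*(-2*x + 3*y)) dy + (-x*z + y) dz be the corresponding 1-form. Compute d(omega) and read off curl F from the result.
d(omega) = (1) dy ∧ dz + (x - z) dz ∧ dx + (-4*x + 3*y) dx ∧ dy; curl F = (1, x - z, -4*x + 3*y)

d omega = sum_{i<j} (∂f_j/∂x_i - ∂f_i/∂x_j) dx_i ∧ dx_j. Under the identification (dy ∧ dz, dz ∧ dx, dx ∧ dy) ↔ (e_x, e_y, e_z), the coefficients are exactly the components of curl F. Compute:
  ∂R/∂y - ∂Q/∂z = (1) - (0) = 1
  ∂P/∂z - ∂R/∂x = (x - 2*z) - (-z) = x - z
  ∂Q/∂x - ∂P/∂y = (-4*x + 3*y) - (0) = -4*x + 3*y.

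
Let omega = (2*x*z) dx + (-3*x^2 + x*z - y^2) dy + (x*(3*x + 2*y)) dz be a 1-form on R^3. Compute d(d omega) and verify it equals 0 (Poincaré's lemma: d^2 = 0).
d(d omega) = 0

Step 1: d omega = sum_{i<j} (∂f_j/∂x_i - ∂f_i/∂x_j) dx_i ∧ dx_j:
  coeff of dx ∧ dy: -6*x + z
  coeff of dx ∧ dz: 4*x + 2*y
  coeff of dy ∧ dz: x
Step 2: Apply d again to each 2-form coefficient. The only possible 3-form in R^3 is dx ∧ dy ∧ dz, with coefficient
  ∂(coeff of dy∧dz)/∂x - ∂(coeff of dx∧dz)/∂y + ∂(coeff of dx∧dy)/∂z
  = ∂/∂x (x) - ∂/∂y (4*x + 2*y) + ∂/∂z (-6*x + z).
Each of these terms simplifies to sums of mixed partials that cancel in pairs. The result is 0 (by equality of mixed partials for smooth functions — Schwarz / Clairaut).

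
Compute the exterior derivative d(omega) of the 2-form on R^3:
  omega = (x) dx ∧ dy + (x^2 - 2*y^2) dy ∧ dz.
d(omega) = (2*x) dx ∧ dy ∧ dz

For a 2-form omega = sum_{i<j} g_{ij} dx_i ∧ dx_j, the exterior derivative is
  d(omega) = sum_{i<j} d(g_{ij}) ∧ dx_i ∧ dx_j = sum_{i<j, k} (∂g_{ij}/∂x_k) dx_k ∧ dx_i ∧ dx_j.
Expand each term, using dx_k ∧ dx_i ∧ dx_j = sgn(permutation) dx_{(a)} ∧ dx_{(b)} ∧ dx_{(c)} with (a < b < c) sorted:
  d(x^2 - 2*y^2) includes (∂/∂x)(x^2 - 2*y^2) dx = (2*x) dx, which multiplied by dy ∧ dz gives (2*x) dx ∧ dy ∧ dz
Collecting like 3-forms: d(omega) = (2*x) dx ∧ dy ∧ dz.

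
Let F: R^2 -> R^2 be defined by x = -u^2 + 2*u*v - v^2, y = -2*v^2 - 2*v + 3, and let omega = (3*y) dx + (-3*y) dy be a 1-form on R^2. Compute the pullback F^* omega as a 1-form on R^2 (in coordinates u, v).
F^* omega = (12*u*v^2 + 12*u*v - 18*u - 12*v^3 - 12*v^2 + 18*v) du + (-12*u*v^2 - 12*u*v + 18*u - 12*v^3 - 24*v^2 + 6*v + 18) dv

Using F^*(f dg) = (f ∘ F) d(g ∘ F), substitute each coordinate x_i by F_i(u, v) in f_i, and replace dx_i by d F_i = (∂F_i/∂u) du + (∂F_i/∂v) dv.
  For the x component: f_1(F) = -6*v^2 - 6*v + 9; d F_1 = (-2*u + 2*v) du + (2*u - 2*v) dv
  For the y component: f_2(F) = 6*v^2 + 6*v - 9; d F_2 = (0) du + (-4*v - 2) dv
Combining and collecting du, dv coefficients:
  coeff of du: 12*u*v^2 + 12*u*v - 18*u - 12*v^3 - 12*v^2 + 18*v
  coeff of dv: -12*u*v^2 - 12*u*v + 18*u - 12*v^3 - 24*v^2 + 6*v + 18
F^* omega = (12*u*v^2 + 12*u*v - 18*u - 12*v^3 - 12*v^2 + 18*v) du + (-12*u*v^2 - 12*u*v + 18*u - 12*v^3 - 24*v^2 + 6*v + 18) dv.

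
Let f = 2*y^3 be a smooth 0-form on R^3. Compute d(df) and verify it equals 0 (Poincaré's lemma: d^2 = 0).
d(df) = 0

Step 1: df = sum_i (∂f/∂x_i) dx_i = (0) dx + (6*y^2) dy + (0) dz.
Step 2: Apply d again. Using the 1-form formula, the coefficient of dx ∧ dy in d(df) is ∂^2 f/∂x ∂y - ∂^2 f/∂y ∂x = (0) - (0) = 0 (equality of mixed partials for smooth f).
Similarly for dx ∧ dz and dy ∧ dz — all coefficients vanish. So d(df) = 0.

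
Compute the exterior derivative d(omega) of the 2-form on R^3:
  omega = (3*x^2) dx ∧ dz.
d(omega) = 0

For a 2-form omega = sum_{i<j} g_{ij} dx_i ∧ dx_j, the exterior derivative is
  d(omega) = sum_{i<j} d(g_{ij}) ∧ dx_i ∧ dx_j = sum_{i<j, k} (∂g_{ij}/∂x_k) dx_k ∧ dx_i ∧ dx_j.
Expand each term, using dx_k ∧ dx_i ∧ dx_j = sgn(permutation) dx_{(a)} ∧ dx_{(b)} ∧ dx_{(c)} with (a < b < c) sorted:

Collecting like 3-forms: d(omega) = 0.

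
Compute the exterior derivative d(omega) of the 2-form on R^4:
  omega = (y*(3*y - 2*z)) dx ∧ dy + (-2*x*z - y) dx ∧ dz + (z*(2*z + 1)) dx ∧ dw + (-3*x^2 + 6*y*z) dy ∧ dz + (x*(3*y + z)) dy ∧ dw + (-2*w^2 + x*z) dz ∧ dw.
d(omega) = (-6*x - 2*y + 1) dx ∧ dy ∧ dz + (-3*z - 1) dx ∧ dz ∧ dw + (3*y + z) dx ∧ dy ∧ dw + (-x) dy ∧ dz ∧ dw

For a 2-form omega = sum_{i<j} g_{ij} dx_i ∧ dx_j, the exterior derivative is
  d(omega) = sum_{i<j} d(g_{ij}) ∧ dx_i ∧ dx_j = sum_{i<j, k} (∂g_{ij}/∂x_k) dx_k ∧ dx_i ∧ dx_j.
Expand each term, using dx_k ∧ dx_i ∧ dx_j = sgn(permutation) dx_{(a)} ∧ dx_{(b)} ∧ dx_{(c)} with (a < b < c) sorted:
  d(y*(3*y - 2*z)) includes (∂/∂z)(y*(3*y - 2*z)) dz = (-2*y) dz, which multiplied by dx ∧ dy gives (-2*y) dx ∧ dy ∧ dz
  d(-2*x*z - y) includes (∂/∂y)(-2*x*z - y) dy = (-1) dy, which multiplied by dx ∧ dz gives (1) dx ∧ dy ∧ dz
  d(z*(2*z + 1)) includes (∂/∂z)(z*(2*z + 1)) dz = (4*z + 1) dz, which multiplied by dx ∧ dw gives (-4*z - 1) dx ∧ dz ∧ dw
  d(-3*x^2 + 6*y*z) includes (∂/∂x)(-3*x^2 + 6*y*z) dx = (-6*x) dx, which multiplied by dy ∧ dz gives (-6*x) dx ∧ dy ∧ dz
  d(x*(3*y + z)) includes (∂/∂x)(x*(3*y + z)) dx = (3*y + z) dx, which multiplied by dy ∧ dw gives (3*y + z) dx ∧ dy ∧ dw
  d(x*(3*y + z)) includes (∂/∂z)(x*(3*y + z)) dz = (x) dz, which multiplied by dy ∧ dw gives (-x) dy ∧ dz ∧ dw
  d(-2*w^2 + x*z) includes (∂/∂x)(-2*w^2 + x*z) dx = (z) dx, which multiplied by dz ∧ dw gives (z) dx ∧ dz ∧ dw
Collecting like 3-forms: d(omega) = (-6*x - 2*y + 1) dx ∧ dy ∧ dz + (-3*z - 1) dx ∧ dz ∧ dw + (3*y + z) dx ∧ dy ∧ dw + (-x) dy ∧ dz ∧ dw.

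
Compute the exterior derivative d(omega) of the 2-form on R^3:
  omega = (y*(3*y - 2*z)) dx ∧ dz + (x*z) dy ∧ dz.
d(omega) = (-6*y + 3*z) dx ∧ dy ∧ dz

For a 2-form omega = sum_{i<j} g_{ij} dx_i ∧ dx_j, the exterior derivative is
  d(omega) = sum_{i<j} d(g_{ij}) ∧ dx_i ∧ dx_j = sum_{i<j, k} (∂g_{ij}/∂x_k) dx_k ∧ dx_i ∧ dx_j.
Expand each term, using dx_k ∧ dx_i ∧ dx_j = sgn(permutation) dx_{(a)} ∧ dx_{(b)} ∧ dx_{(c)} with (a < b < c) sorted:
  d(y*(3*y - 2*z)) includes (∂/∂y)(y*(3*y - 2*z)) dy = (6*y - 2*z) dy, which multiplied by dx ∧ dz gives (-6*y + 2*z) dx ∧ dy ∧ dz
  d(x*z) includes (∂/∂x)(x*z) dx = (z) dx, which multiplied by dy ∧ dz gives (z) dx ∧ dy ∧ dz
Collecting like 3-forms: d(omega) = (-6*y + 3*z) dx ∧ dy ∧ dz.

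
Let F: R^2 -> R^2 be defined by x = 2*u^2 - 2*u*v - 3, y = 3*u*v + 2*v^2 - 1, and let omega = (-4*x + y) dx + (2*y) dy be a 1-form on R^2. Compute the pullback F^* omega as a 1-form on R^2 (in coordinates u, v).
F^* omega = (-32*u^3 + 60*u^2*v + 4*u*v^2 + 44*u + 8*v^3 - 28*v) du + (16*u^3 - 4*u^2*v + 32*u*v^2 - 28*u + 16*v^3 - 8*v) dv

Using F^*(f dg) = (f ∘ F) d(g ∘ F), substitute each coordinate x_i by F_i(u, v) in f_i, and replace dx_i by d F_i = (∂F_i/∂u) du + (∂F_i/∂v) dv.
  For the x component: f_1(F) = -8*u^2 + 11*u*v + 2*v^2 + 11; d F_1 = (4*u - 2*v) du + (-2*u) dv
  For the y component: f_2(F) = 6*u*v + 4*v^2 - 2; d F_2 = (3*v) du + (3*u + 4*v) dv
Combining and collecting du, dv coefficients:
  coeff of du: -32*u^3 + 60*u^2*v + 4*u*v^2 + 44*u + 8*v^3 - 28*v
  coeff of dv: 16*u^3 - 4*u^2*v + 32*u*v^2 - 28*u + 16*v^3 - 8*v
F^* omega = (-32*u^3 + 60*u^2*v + 4*u*v^2 + 44*u + 8*v^3 - 28*v) du + (16*u^3 - 4*u^2*v + 32*u*v^2 - 28*u + 16*v^3 - 8*v) dv.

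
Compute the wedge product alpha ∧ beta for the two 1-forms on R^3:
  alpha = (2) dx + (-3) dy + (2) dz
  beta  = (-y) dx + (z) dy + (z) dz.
alpha ∧ beta = (-3*y + 2*z) dx ∧ dy + (2*y + 2*z) dx ∧ dz + (-5*z) dy ∧ dz

Distribute the wedge, using dx_i ∧ dx_j = -dx_j ∧ dx_i and dx_i ∧ dx_i = 0. For each pair (i, j) with i < j, the coefficient of dx_i ∧ dx_j in alpha ∧ beta is (alpha_i * beta_j - alpha_j * beta_i). Collecting: alpha ∧ beta = (-3*y + 2*z) dx ∧ dy + (2*y + 2*z) dx ∧ dz + (-5*z) dy ∧ dz.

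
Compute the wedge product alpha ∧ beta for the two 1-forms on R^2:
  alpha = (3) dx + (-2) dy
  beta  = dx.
alpha ∧ beta = (2) dx ∧ dy

Distribute the wedge, using dx_i ∧ dx_j = -dx_j ∧ dx_i and dx_i ∧ dx_i = 0. For each pair (i, j) with i < j, the coefficient of dx_i ∧ dx_j in alpha ∧ beta is (alpha_i * beta_j - alpha_j * beta_i). Collecting: alpha ∧ beta = (2) dx ∧ dy.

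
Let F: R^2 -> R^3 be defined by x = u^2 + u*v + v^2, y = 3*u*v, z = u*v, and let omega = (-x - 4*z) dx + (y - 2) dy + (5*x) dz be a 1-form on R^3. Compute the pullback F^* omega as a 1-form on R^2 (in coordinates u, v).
F^* omega = (-2*u^3 - 6*u^2*v + 7*u*v^2 + 4*v^3 - 6*v) du + (4*u^3 + 7*u^2*v - 6*u*v^2 - 6*u - 2*v^3) dv

Using F^*(f dg) = (f ∘ F) d(g ∘ F), substitute each coordinate x_i by F_i(u, v) in f_i, and replace dx_i by d F_i = (∂F_i/∂u) du + (∂F_i/∂v) dv.
  For the x component: f_1(F) = -u^2 - 5*u*v - v^2; d F_1 = (2*u + v) du + (u + 2*v) dv
  For the y component: f_2(F) = 3*u*v - 2; d F_2 = (3*v) du + (3*u) dv
  For the z component: f_3(F) = 5*u^2 + 5*u*v + 5*v^2; d F_3 = (v) du + (u) dv
Combining and collecting du, dv coefficients:
  coeff of du: -2*u^3 - 6*u^2*v + 7*u*v^2 + 4*v^3 - 6*v
  coeff of dv: 4*u^3 + 7*u^2*v - 6*u*v^2 - 6*u - 2*v^3
F^* omega = (-2*u^3 - 6*u^2*v + 7*u*v^2 + 4*v^3 - 6*v) du + (4*u^3 + 7*u^2*v - 6*u*v^2 - 6*u - 2*v^3) dv.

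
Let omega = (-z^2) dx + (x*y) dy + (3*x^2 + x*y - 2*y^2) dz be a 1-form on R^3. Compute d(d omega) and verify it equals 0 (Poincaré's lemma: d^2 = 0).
d(d omega) = 0

Step 1: d omega = sum_{i<j} (∂f_j/∂x_i - ∂f_i/∂x_j) dx_i ∧ dx_j:
  coeff of dx ∧ dy: y
  coeff of dx ∧ dz: 6*x + y + 2*z
  coeff of dy ∧ dz: x - 4*y
Step 2: Apply d again to each 2-form coefficient. The only possible 3-form in R^3 is dx ∧ dy ∧ dz, with coefficient
  ∂(coeff of dy∧dz)/∂x - ∂(coeff of dx∧dz)/∂y + ∂(coeff of dx∧dy)/∂z
  = ∂/∂x (x - 4*y) - ∂/∂y (6*x + y + 2*z) + ∂/∂z (y).
Each of these terms simplifies to sums of mixed partials that cancel in pairs. The result is 0 (by equality of mixed partials for smooth functions — Schwarz / Clairaut).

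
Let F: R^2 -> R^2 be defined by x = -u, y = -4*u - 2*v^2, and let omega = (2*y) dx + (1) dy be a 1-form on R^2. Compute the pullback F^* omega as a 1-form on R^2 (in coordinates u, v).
F^* omega = (8*u + 4*v^2 - 4) du + (-4*v) dv

Using F^*(f dg) = (f ∘ F) d(g ∘ F), substitute each coordinate x_i by F_i(u, v) in f_i, and replace dx_i by d F_i = (∂F_i/∂u) du + (∂F_i/∂v) dv.
  For the x component: f_1(F) = -8*u - 4*v^2; d F_1 = (-1) du + (0) dv
  For the y component: f_2(F) = 1; d F_2 = (-4) du + (-4*v) dv
Combining and collecting du, dv coefficients:
  coeff of du: 8*u + 4*v^2 - 4
  coeff of dv: -4*v
F^* omega = (8*u + 4*v^2 - 4) du + (-4*v) dv.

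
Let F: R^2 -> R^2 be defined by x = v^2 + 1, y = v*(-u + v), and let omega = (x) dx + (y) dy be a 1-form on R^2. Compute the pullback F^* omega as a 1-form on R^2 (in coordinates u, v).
F^* omega = (v^2*(u - v)) du + (v*(u^2 - 3*u*v + 4*v^2 + 2)) dv

Using F^*(f dg) = (f ∘ F) d(g ∘ F), substitute each coordinate x_i by F_i(u, v) in f_i, and replace dx_i by d F_i = (∂F_i/∂u) du + (∂F_i/∂v) dv.
  For the x component: f_1(F) = v^2 + 1; d F_1 = (0) du + (2*v) dv
  For the y component: f_2(F) = v*(-u + v); d F_2 = (-v) du + (-u + 2*v) dv
Combining and collecting du, dv coefficients:
  coeff of du: v^2*(u - v)
  coeff of dv: v*(u^2 - 3*u*v + 4*v^2 + 2)
F^* omega = (v^2*(u - v)) du + (v*(u^2 - 3*u*v + 4*v^2 + 2)) dv.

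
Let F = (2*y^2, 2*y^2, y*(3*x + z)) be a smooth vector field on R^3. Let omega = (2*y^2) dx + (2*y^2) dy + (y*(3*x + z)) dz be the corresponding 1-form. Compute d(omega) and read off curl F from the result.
d(omega) = (3*x + z) dy ∧ dz + (-3*y) dz ∧ dx + (-4*y) dx ∧ dy; curl F = (3*x + z, -3*y, -4*y)

d omega = sum_{i<j} (∂f_j/∂x_i - ∂f_i/∂x_j) dx_i ∧ dx_j. Under the identification (dy ∧ dz, dz ∧ dx, dx ∧ dy) ↔ (e_x, e_y, e_z), the coefficients are exactly the components of curl F. Compute:
  ∂R/∂y - ∂Q/∂z = (3*x + z) - (0) = 3*x + z
  ∂P/∂z - ∂R/∂x = (0) - (3*y) = -3*y
  ∂Q/∂x - ∂P/∂y = (0) - (4*y) = -4*y.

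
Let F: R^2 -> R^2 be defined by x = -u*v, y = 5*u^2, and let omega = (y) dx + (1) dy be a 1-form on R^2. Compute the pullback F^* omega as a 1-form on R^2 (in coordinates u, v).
F^* omega = (5*u*(-u*v + 2)) du + (-5*u^3) dv

Using F^*(f dg) = (f ∘ F) d(g ∘ F), substitute each coordinate x_i by F_i(u, v) in f_i, and replace dx_i by d F_i = (∂F_i/∂u) du + (∂F_i/∂v) dv.
  For the x component: f_1(F) = 5*u^2; d F_1 = (-v) du + (-u) dv
  For the y component: f_2(F) = 1; d F_2 = (10*u) du + (0) dv
Combining and collecting du, dv coefficients:
  coeff of du: 5*u*(-u*v + 2)
  coeff of dv: -5*u^3
F^* omega = (5*u*(-u*v + 2)) du + (-5*u^3) dv.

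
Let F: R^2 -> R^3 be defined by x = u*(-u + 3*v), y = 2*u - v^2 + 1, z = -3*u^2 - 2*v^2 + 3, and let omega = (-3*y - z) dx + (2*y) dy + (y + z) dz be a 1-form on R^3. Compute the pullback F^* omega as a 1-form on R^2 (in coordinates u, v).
F^* omega = (12*u^3 + 9*u^2*v + 8*u*v^2 - 18*u*v - 4*u + 15*v^3 - 4*v^2 - 18*v + 4) du + (9*u^3 + 12*u^2*v - 18*u^2 + 15*u*v^2 - 16*u*v - 18*u + 16*v^3 - 20*v) dv

Using F^*(f dg) = (f ∘ F) d(g ∘ F), substitute each coordinate x_i by F_i(u, v) in f_i, and replace dx_i by d F_i = (∂F_i/∂u) du + (∂F_i/∂v) dv.
  For the x component: f_1(F) = 3*u^2 - 6*u + 5*v^2 - 6; d F_1 = (-2*u + 3*v) du + (3*u) dv
  For the y component: f_2(F) = 4*u - 2*v^2 + 2; d F_2 = (2) du + (-2*v) dv
  For the z component: f_3(F) = -3*u^2 + 2*u - 3*v^2 + 4; d F_3 = (-6*u) du + (-4*v) dv
Combining and collecting du, dv coefficients:
  coeff of du: 12*u^3 + 9*u^2*v + 8*u*v^2 - 18*u*v - 4*u + 15*v^3 - 4*v^2 - 18*v + 4
  coeff of dv: 9*u^3 + 12*u^2*v - 18*u^2 + 15*u*v^2 - 16*u*v - 18*u + 16*v^3 - 20*v
F^* omega = (12*u^3 + 9*u^2*v + 8*u*v^2 - 18*u*v - 4*u + 15*v^3 - 4*v^2 - 18*v + 4) du + (9*u^3 + 12*u^2*v - 18*u^2 + 15*u*v^2 - 16*u*v - 18*u + 16*v^3 - 20*v) dv.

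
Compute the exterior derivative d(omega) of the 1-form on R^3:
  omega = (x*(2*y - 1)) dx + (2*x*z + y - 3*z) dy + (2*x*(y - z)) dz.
d(omega) = (-2*x + 2*z) dx ∧ dy + (2*y - 2*z) dx ∧ dz + (3) dy ∧ dz

For a 1-form omega = sum_i f_i dx_i, the exterior derivative is
  d(omega) = sum_{i < j} (∂f_j/∂x_i - ∂f_i/∂x_j) dx_i ∧ dx_j.
  coefficient of dx ∧ dy: ∂f_2/∂x - ∂f_1/∂y = ∂(2*x*z + y - 3*z)/∂x - ∂(x*(2*y - 1))/∂y = -2*x + 2*z
  coefficient of dx ∧ dz: ∂f_3/∂x - ∂f_1/∂z = ∂(2*x*(y - z))/∂x - ∂(x*(2*y - 1))/∂z = 2*y - 2*z
  coefficient of dy ∧ dz: ∂f_3/∂y - ∂f_2/∂z = ∂(2*x*(y - z))/∂y - ∂(2*x*z + y - 3*z)/∂z = 3
Assembling: d(omega) = (-2*x + 2*z) dx ∧ dy + (2*y - 2*z) dx ∧ dz + (3) dy ∧ dz.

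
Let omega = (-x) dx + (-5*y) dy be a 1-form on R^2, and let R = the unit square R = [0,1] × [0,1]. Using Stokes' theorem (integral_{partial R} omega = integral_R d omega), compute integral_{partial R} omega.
integral_(partial R) omega = 0

Stokes: integral_partial_R omega = integral_R d omega with d omega = (∂Q/∂x - ∂P/∂y) dx ∧ dy.
  ∂Q/∂x = 0
  ∂P/∂y = 0
  integrand = ∂Q/∂x - ∂P/∂y = 0.
Integrating over R: integral_0^1 integral_0^1 (0) dx dy = 0.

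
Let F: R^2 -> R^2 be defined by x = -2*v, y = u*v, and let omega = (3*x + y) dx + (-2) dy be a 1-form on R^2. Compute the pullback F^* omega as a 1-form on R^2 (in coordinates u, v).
F^* omega = (-2*v) du + (-2*u*v - 2*u + 12*v) dv

Using F^*(f dg) = (f ∘ F) d(g ∘ F), substitute each coordinate x_i by F_i(u, v) in f_i, and replace dx_i by d F_i = (∂F_i/∂u) du + (∂F_i/∂v) dv.
  For the x component: f_1(F) = v*(u - 6); d F_1 = (0) du + (-2) dv
  For the y component: f_2(F) = -2; d F_2 = (v) du + (u) dv
Combining and collecting du, dv coefficients:
  coeff of du: -2*v
  coeff of dv: -2*u*v - 2*u + 12*v
F^* omega = (-2*v) du + (-2*u*v - 2*u + 12*v) dv.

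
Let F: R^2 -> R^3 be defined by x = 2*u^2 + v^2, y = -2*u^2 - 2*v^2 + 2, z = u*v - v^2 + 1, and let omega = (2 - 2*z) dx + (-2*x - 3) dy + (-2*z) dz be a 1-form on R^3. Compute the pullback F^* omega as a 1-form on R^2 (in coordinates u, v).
F^* omega = (16*u^3 - 8*u^2*v + 14*u*v^2 + 12*u + 2*v^3 - 2*v) du + (14*u^2*v + 2*u*v^2 - 2*u + 8*v^3 + 16*v) dv

Using F^*(f dg) = (f ∘ F) d(g ∘ F), substitute each coordinate x_i by F_i(u, v) in f_i, and replace dx_i by d F_i = (∂F_i/∂u) du + (∂F_i/∂v) dv.
  For the x component: f_1(F) = 2*v*(-u + v); d F_1 = (4*u) du + (2*v) dv
  For the y component: f_2(F) = -4*u^2 - 2*v^2 - 3; d F_2 = (-4*u) du + (-4*v) dv
  For the z component: f_3(F) = -2*u*v + 2*v^2 - 2; d F_3 = (v) du + (u - 2*v) dv
Combining and collecting du, dv coefficients:
  coeff of du: 16*u^3 - 8*u^2*v + 14*u*v^2 + 12*u + 2*v^3 - 2*v
  coeff of dv: 14*u^2*v + 2*u*v^2 - 2*u + 8*v^3 + 16*v
F^* omega = (16*u^3 - 8*u^2*v + 14*u*v^2 + 12*u + 2*v^3 - 2*v) du + (14*u^2*v + 2*u*v^2 - 2*u + 8*v^3 + 16*v) dv.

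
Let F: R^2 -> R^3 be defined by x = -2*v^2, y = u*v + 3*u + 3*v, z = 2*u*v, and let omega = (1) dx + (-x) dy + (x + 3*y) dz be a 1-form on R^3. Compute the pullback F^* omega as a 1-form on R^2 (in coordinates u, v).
F^* omega = (2*v*(3*u*v + 9*u - v^2 + 12*v)) du + (6*u^2*v + 18*u^2 - 2*u*v^2 + 18*u*v + 6*v^2 - 4*v) dv

Using F^*(f dg) = (f ∘ F) d(g ∘ F), substitute each coordinate x_i by F_i(u, v) in f_i, and replace dx_i by d F_i = (∂F_i/∂u) du + (∂F_i/∂v) dv.
  For the x component: f_1(F) = 1; d F_1 = (0) du + (-4*v) dv
  For the y component: f_2(F) = 2*v^2; d F_2 = (v + 3) du + (u + 3) dv
  For the z component: f_3(F) = 3*u*v + 9*u - 2*v^2 + 9*v; d F_3 = (2*v) du + (2*u) dv
Combining and collecting du, dv coefficients:
  coeff of du: 2*v*(3*u*v + 9*u - v^2 + 12*v)
  coeff of dv: 6*u^2*v + 18*u^2 - 2*u*v^2 + 18*u*v + 6*v^2 - 4*v
F^* omega = (2*v*(3*u*v + 9*u - v^2 + 12*v)) du + (6*u^2*v + 18*u^2 - 2*u*v^2 + 18*u*v + 6*v^2 - 4*v) dv.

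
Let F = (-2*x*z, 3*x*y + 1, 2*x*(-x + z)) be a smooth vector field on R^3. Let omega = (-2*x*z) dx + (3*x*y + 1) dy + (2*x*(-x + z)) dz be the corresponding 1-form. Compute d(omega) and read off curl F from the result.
d(omega) = (0) dy ∧ dz + (2*x - 2*z) dz ∧ dx + (3*y) dx ∧ dy; curl F = (0, 2*x - 2*z, 3*y)

d omega = sum_{i<j} (∂f_j/∂x_i - ∂f_i/∂x_j) dx_i ∧ dx_j. Under the identification (dy ∧ dz, dz ∧ dx, dx ∧ dy) ↔ (e_x, e_y, e_z), the coefficients are exactly the components of curl F. Compute:
  ∂R/∂y - ∂Q/∂z = (0) - (0) = 0
  ∂P/∂z - ∂R/∂x = (-2*x) - (-4*x + 2*z) = 2*x - 2*z
  ∂Q/∂x - ∂P/∂y = (3*y) - (0) = 3*y.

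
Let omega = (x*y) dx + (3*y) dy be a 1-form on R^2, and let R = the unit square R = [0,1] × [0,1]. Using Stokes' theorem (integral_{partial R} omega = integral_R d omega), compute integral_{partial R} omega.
integral_(partial R) omega = -1/2

Stokes: integral_partial_R omega = integral_R d omega with d omega = (∂Q/∂x - ∂P/∂y) dx ∧ dy.
  ∂Q/∂x = 0
  ∂P/∂y = x
  integrand = ∂Q/∂x - ∂P/∂y = -x.
Integrating over R: integral_0^1 integral_0^1 (-x) dx dy = -1/2.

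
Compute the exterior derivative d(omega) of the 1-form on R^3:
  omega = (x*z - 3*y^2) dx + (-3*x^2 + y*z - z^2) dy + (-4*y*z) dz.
d(omega) = (-6*x + 6*y) dx ∧ dy + (-x) dx ∧ dz + (-y - 2*z) dy ∧ dz

For a 1-form omega = sum_i f_i dx_i, the exterior derivative is
  d(omega) = sum_{i < j} (∂f_j/∂x_i - ∂f_i/∂x_j) dx_i ∧ dx_j.
  coefficient of dx ∧ dy: ∂f_2/∂x - ∂f_1/∂y = ∂(-3*x^2 + y*z - z^2)/∂x - ∂(x*z - 3*y^2)/∂y = -6*x + 6*y
  coefficient of dx ∧ dz: ∂f_3/∂x - ∂f_1/∂z = ∂(-4*y*z)/∂x - ∂(x*z - 3*y^2)/∂z = -x
  coefficient of dy ∧ dz: ∂f_3/∂y - ∂f_2/∂z = ∂(-4*y*z)/∂y - ∂(-3*x^2 + y*z - z^2)/∂z = -y - 2*z
Assembling: d(omega) = (-6*x + 6*y) dx ∧ dy + (-x) dx ∧ dz + (-y - 2*z) dy ∧ dz.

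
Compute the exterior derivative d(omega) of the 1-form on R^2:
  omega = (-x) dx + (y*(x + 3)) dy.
d(omega) = (y) dx ∧ dy

For a 1-form omega = sum_i f_i dx_i, the exterior derivative is
  d(omega) = sum_{i < j} (∂f_j/∂x_i - ∂f_i/∂x_j) dx_i ∧ dx_j.
  coefficient of dx ∧ dy: ∂f_2/∂x - ∂f_1/∂y = ∂(y*(x + 3))/∂x - ∂(-x)/∂y = y
Assembling: d(omega) = (y) dx ∧ dy.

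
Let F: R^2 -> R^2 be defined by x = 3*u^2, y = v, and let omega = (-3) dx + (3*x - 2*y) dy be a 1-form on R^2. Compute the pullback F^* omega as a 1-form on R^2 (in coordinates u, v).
F^* omega = (-18*u) du + (9*u^2 - 2*v) dv

Using F^*(f dg) = (f ∘ F) d(g ∘ F), substitute each coordinate x_i by F_i(u, v) in f_i, and replace dx_i by d F_i = (∂F_i/∂u) du + (∂F_i/∂v) dv.
  For the x component: f_1(F) = -3; d F_1 = (6*u) du + (0) dv
  For the y component: f_2(F) = 9*u^2 - 2*v; d F_2 = (0) du + (1) dv
Combining and collecting du, dv coefficients:
  coeff of du: -18*u
  coeff of dv: 9*u^2 - 2*v
F^* omega = (-18*u) du + (9*u^2 - 2*v) dv.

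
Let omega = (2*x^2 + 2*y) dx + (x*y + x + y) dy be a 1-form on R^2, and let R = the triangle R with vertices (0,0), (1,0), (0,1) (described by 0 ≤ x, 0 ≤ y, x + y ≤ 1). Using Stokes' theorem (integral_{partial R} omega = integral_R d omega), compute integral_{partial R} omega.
integral_(partial R) omega = -1/3

Stokes: integral_partial_R omega = integral_R d omega with d omega = (∂Q/∂x - ∂P/∂y) dx ∧ dy.
  ∂Q/∂x = y + 1
  ∂P/∂y = 2
  integrand = ∂Q/∂x - ∂P/∂y = y - 1.
Integrating over R: integral_0^1 integral_0^{1-x} (y - 1) dy dx = -1/3.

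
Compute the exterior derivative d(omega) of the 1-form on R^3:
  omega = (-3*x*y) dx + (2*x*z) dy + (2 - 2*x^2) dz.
d(omega) = (3*x + 2*z) dx ∧ dy + (-4*x) dx ∧ dz + (-2*x) dy ∧ dz

For a 1-form omega = sum_i f_i dx_i, the exterior derivative is
  d(omega) = sum_{i < j} (∂f_j/∂x_i - ∂f_i/∂x_j) dx_i ∧ dx_j.
  coefficient of dx ∧ dy: ∂f_2/∂x - ∂f_1/∂y = ∂(2*x*z)/∂x - ∂(-3*x*y)/∂y = 3*x + 2*z
  coefficient of dx ∧ dz: ∂f_3/∂x - ∂f_1/∂z = ∂(2 - 2*x^2)/∂x - ∂(-3*x*y)/∂z = -4*x
  coefficient of dy ∧ dz: ∂f_3/∂y - ∂f_2/∂z = ∂(2 - 2*x^2)/∂y - ∂(2*x*z)/∂z = -2*x
Assembling: d(omega) = (3*x + 2*z) dx ∧ dy + (-4*x) dx ∧ dz + (-2*x) dy ∧ dz.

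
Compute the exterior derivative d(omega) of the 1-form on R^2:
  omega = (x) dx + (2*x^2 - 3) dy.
d(omega) = (4*x) dx ∧ dy

For a 1-form omega = sum_i f_i dx_i, the exterior derivative is
  d(omega) = sum_{i < j} (∂f_j/∂x_i - ∂f_i/∂x_j) dx_i ∧ dx_j.
  coefficient of dx ∧ dy: ∂f_2/∂x - ∂f_1/∂y = ∂(2*x^2 - 3)/∂x - ∂(x)/∂y = 4*x
Assembling: d(omega) = (4*x) dx ∧ dy.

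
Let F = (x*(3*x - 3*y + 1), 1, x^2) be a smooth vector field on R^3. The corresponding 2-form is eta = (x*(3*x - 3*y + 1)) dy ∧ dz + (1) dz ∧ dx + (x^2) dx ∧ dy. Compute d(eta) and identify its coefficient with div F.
d(eta) = (6*x - 3*y + 1) dx ∧ dy ∧ dz; div F = 6*x - 3*y + 1

For a 2-form in R^3 of the form above, applying d gives a 3-form with coefficient ∂P/∂x + ∂Q/∂y + ∂R/∂z:
  ∂P/∂x = 6*x - 3*y + 1
  ∂Q/∂y = 0
  ∂R/∂z = 0
Sum = 6*x - 3*y + 1, which is exactly div F.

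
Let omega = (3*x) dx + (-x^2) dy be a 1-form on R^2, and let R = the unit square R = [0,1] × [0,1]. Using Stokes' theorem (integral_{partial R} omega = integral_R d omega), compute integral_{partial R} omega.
integral_(partial R) omega = -1

Stokes: integral_partial_R omega = integral_R d omega with d omega = (∂Q/∂x - ∂P/∂y) dx ∧ dy.
  ∂Q/∂x = -2*x
  ∂P/∂y = 0
  integrand = ∂Q/∂x - ∂P/∂y = -2*x.
Integrating over R: integral_0^1 integral_0^1 (-2*x) dx dy = -1.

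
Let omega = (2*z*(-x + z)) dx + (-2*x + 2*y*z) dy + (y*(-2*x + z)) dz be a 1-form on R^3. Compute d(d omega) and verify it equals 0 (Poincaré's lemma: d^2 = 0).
d(d omega) = 0

Step 1: d omega = sum_{i<j} (∂f_j/∂x_i - ∂f_i/∂x_j) dx_i ∧ dx_j:
  coeff of dx ∧ dy: -2
  coeff of dx ∧ dz: 2*x - 2*y - 4*z
  coeff of dy ∧ dz: -2*x - 2*y + z
Step 2: Apply d again to each 2-form coefficient. The only possible 3-form in R^3 is dx ∧ dy ∧ dz, with coefficient
  ∂(coeff of dy∧dz)/∂x - ∂(coeff of dx∧dz)/∂y + ∂(coeff of dx∧dy)/∂z
  = ∂/∂x (-2*x - 2*y + z) - ∂/∂y (2*x - 2*y - 4*z) + ∂/∂z (-2).
Each of these terms simplifies to sums of mixed partials that cancel in pairs. The result is 0 (by equality of mixed partials for smooth functions — Schwarz / Clairaut).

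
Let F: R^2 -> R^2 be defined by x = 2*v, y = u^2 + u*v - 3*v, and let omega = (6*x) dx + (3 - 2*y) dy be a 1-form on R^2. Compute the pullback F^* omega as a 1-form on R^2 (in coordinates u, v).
F^* omega = (-4*u^3 - 6*u^2*v - 2*u*v^2 + 12*u*v + 6*u + 6*v^2 + 3*v) du + (-2*u^3 - 2*u^2*v + 6*u^2 + 12*u*v + 3*u + 6*v - 9) dv

Using F^*(f dg) = (f ∘ F) d(g ∘ F), substitute each coordinate x_i by F_i(u, v) in f_i, and replace dx_i by d F_i = (∂F_i/∂u) du + (∂F_i/∂v) dv.
  For the x component: f_1(F) = 12*v; d F_1 = (0) du + (2) dv
  For the y component: f_2(F) = -2*u^2 - 2*u*v + 6*v + 3; d F_2 = (2*u + v) du + (u - 3) dv
Combining and collecting du, dv coefficients:
  coeff of du: -4*u^3 - 6*u^2*v - 2*u*v^2 + 12*u*v + 6*u + 6*v^2 + 3*v
  coeff of dv: -2*u^3 - 2*u^2*v + 6*u^2 + 12*u*v + 3*u + 6*v - 9
F^* omega = (-4*u^3 - 6*u^2*v - 2*u*v^2 + 12*u*v + 6*u + 6*v^2 + 3*v) du + (-2*u^3 - 2*u^2*v + 6*u^2 + 12*u*v + 3*u + 6*v - 9) dv.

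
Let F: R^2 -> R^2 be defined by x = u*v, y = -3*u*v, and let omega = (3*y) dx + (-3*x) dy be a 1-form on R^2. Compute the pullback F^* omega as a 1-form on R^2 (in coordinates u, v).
F^* omega = 0

Using F^*(f dg) = (f ∘ F) d(g ∘ F), substitute each coordinate x_i by F_i(u, v) in f_i, and replace dx_i by d F_i = (∂F_i/∂u) du + (∂F_i/∂v) dv.
  For the x component: f_1(F) = -9*u*v; d F_1 = (v) du + (u) dv
  For the y component: f_2(F) = -3*u*v; d F_2 = (-3*v) du + (-3*u) dv
Combining and collecting du, dv coefficients:
  coeff of du: 0
  coeff of dv: 0
F^* omega = 0.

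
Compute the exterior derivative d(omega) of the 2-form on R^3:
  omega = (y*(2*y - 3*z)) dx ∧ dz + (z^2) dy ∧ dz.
d(omega) = (-4*y + 3*z) dx ∧ dy ∧ dz

For a 2-form omega = sum_{i<j} g_{ij} dx_i ∧ dx_j, the exterior derivative is
  d(omega) = sum_{i<j} d(g_{ij}) ∧ dx_i ∧ dx_j = sum_{i<j, k} (∂g_{ij}/∂x_k) dx_k ∧ dx_i ∧ dx_j.
Expand each term, using dx_k ∧ dx_i ∧ dx_j = sgn(permutation) dx_{(a)} ∧ dx_{(b)} ∧ dx_{(c)} with (a < b < c) sorted:
  d(y*(2*y - 3*z)) includes (∂/∂y)(y*(2*y - 3*z)) dy = (4*y - 3*z) dy, which multiplied by dx ∧ dz gives (-4*y + 3*z) dx ∧ dy ∧ dz
Collecting like 3-forms: d(omega) = (-4*y + 3*z) dx ∧ dy ∧ dz.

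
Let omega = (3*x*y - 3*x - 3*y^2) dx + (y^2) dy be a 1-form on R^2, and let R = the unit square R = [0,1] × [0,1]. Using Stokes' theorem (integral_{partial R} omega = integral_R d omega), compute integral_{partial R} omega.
integral_(partial R) omega = 3/2

Stokes: integral_partial_R omega = integral_R d omega with d omega = (∂Q/∂x - ∂P/∂y) dx ∧ dy.
  ∂Q/∂x = 0
  ∂P/∂y = 3*x - 6*y
  integrand = ∂Q/∂x - ∂P/∂y = -3*x + 6*y.
Integrating over R: integral_0^1 integral_0^1 (-3*x + 6*y) dx dy = 3/2.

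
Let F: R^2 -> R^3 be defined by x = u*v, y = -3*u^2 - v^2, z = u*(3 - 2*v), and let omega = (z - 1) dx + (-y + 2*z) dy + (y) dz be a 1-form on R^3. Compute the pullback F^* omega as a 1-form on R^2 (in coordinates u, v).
F^* omega = (-18*u^3 + 30*u^2*v - 45*u^2 - 8*u*v^2 + 3*u*v + 2*v^3 - 3*v^2 - v) du + (6*u^3 - 8*u^2*v + 3*u^2 + 10*u*v^2 - 12*u*v - u - 2*v^3) dv

Using F^*(f dg) = (f ∘ F) d(g ∘ F), substitute each coordinate x_i by F_i(u, v) in f_i, and replace dx_i by d F_i = (∂F_i/∂u) du + (∂F_i/∂v) dv.
  For the x component: f_1(F) = -2*u*v + 3*u - 1; d F_1 = (v) du + (u) dv
  For the y component: f_2(F) = 3*u^2 - 4*u*v + 6*u + v^2; d F_2 = (-6*u) du + (-2*v) dv
  For the z component: f_3(F) = -3*u^2 - v^2; d F_3 = (3 - 2*v) du + (-2*u) dv
Combining and collecting du, dv coefficients:
  coeff of du: -18*u^3 + 30*u^2*v - 45*u^2 - 8*u*v^2 + 3*u*v + 2*v^3 - 3*v^2 - v
  coeff of dv: 6*u^3 - 8*u^2*v + 3*u^2 + 10*u*v^2 - 12*u*v - u - 2*v^3
F^* omega = (-18*u^3 + 30*u^2*v - 45*u^2 - 8*u*v^2 + 3*u*v + 2*v^3 - 3*v^2 - v) du + (6*u^3 - 8*u^2*v + 3*u^2 + 10*u*v^2 - 12*u*v - u - 2*v^3) dv.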